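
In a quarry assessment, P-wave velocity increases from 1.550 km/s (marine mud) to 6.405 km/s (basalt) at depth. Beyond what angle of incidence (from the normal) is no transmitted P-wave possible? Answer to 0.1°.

At critical incidence the refracted ray runs along the interface (θ₂ = 90°), so sin θ_c = V₁/V₂.
θ_c = arcsin(1.550/6.405) = arcsin 0.2420 = 14.00°.

14.0°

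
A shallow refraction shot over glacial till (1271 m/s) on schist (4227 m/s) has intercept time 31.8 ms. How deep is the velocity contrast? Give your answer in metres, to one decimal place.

h = tᵢ·V₁·V₂ / (2·√(V₂²−V₁²)).
√(V₂²−V₁²) = √(4227² − 1271²) = 4031.4 m/s.
h = 0.0318 s × 1271 × 4227 / (2 × 4031.4) = 21.19 m.

21.2 m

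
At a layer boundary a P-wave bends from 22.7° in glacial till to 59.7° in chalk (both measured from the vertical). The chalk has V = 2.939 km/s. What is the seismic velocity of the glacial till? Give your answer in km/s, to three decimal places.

1.314 km/s

sin 22.7° = 0.3859; sin 59.7° = 0.8634.
V₁ = V₂·(sin θ₁/sin θ₂) = 2.939·(0.3859/0.8634) = 1.314 km/s.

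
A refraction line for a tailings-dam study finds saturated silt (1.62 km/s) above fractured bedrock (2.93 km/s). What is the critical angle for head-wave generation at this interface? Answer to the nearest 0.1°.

At critical incidence the refracted ray runs along the interface (θ₂ = 90°), so sin θ_c = V₁/V₂.
θ_c = arcsin(1.62/2.93) = arcsin 0.5529 = 33.57°.

33.6°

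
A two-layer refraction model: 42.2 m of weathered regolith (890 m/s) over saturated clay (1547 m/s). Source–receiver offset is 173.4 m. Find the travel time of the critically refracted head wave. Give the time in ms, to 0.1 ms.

189.7 ms

t = x/V₂ + 2h·√(V₂²−V₁²)/(V₁V₂).
√(V₂²−V₁²) = √(1547²−890²) = 1265.3 m/s; delay term = 2·42.2·1265.3/(890·1547) = 0.07757 s.
t = 173.4/1547 + 0.07757 = 0.18965 s.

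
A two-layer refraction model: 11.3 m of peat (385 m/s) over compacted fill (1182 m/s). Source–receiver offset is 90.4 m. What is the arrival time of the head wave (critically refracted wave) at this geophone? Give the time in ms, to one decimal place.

θ_c = arcsin(V₁/V₂) = arcsin(385/1182) = 19.01°, cos θ_c = 0.9455.
Intercept time tᵢ = 2h cos θ_c / V₁ = 2·11.3·0.9455/385 = 0.05550 s.
t = x/V₂ + tᵢ = 90.4/1182 + 0.05550 = 0.13198 s.

132.0 ms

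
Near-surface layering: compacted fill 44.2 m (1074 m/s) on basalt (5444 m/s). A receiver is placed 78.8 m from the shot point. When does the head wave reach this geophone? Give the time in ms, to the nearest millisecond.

95 ms

θ_c = arcsin(V₁/V₂) = arcsin(1074/5444) = 11.38°, cos θ_c = 0.9803.
Intercept time tᵢ = 2h cos θ_c / V₁ = 2·44.2·0.9803/1074 = 0.08069 s.
t = x/V₂ + tᵢ = 78.8/5444 + 0.08069 = 0.09517 s.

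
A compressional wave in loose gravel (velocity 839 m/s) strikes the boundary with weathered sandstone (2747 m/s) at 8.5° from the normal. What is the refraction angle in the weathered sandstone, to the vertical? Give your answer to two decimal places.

sin θ₁/V₁ = sin θ₂/V₂ ⇒ sin θ₂ = 2747·sin 8.5°/839 = 2747·0.1478/839 = 0.4839.
θ₂ = sin⁻¹(0.4839) = 28.94° (from vertical).

28.94°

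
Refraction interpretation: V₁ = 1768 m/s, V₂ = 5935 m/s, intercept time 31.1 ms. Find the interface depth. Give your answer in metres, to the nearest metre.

h = tᵢ·V₁·V₂ / (2·√(V₂²−V₁²)).
√(V₂²−V₁²) = √(5935² − 1768²) = 5665.5 m/s.
h = 0.0311 s × 1768 × 5935 / (2 × 5665.5) = 28.80 m.

29 m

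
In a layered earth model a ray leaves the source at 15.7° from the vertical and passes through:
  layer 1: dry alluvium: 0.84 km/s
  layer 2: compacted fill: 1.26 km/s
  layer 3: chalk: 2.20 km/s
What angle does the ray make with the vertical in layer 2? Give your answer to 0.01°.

23.95°

Snell's law across each interface conserves sin θ / V, so sin θ_2 = V_2·sin θ₁/V₁.
sin θ_2 = 1.26 × sin 15.7° / 0.84 = 0.4059.
θ_2 = arcsin 0.4059 = 23.95°.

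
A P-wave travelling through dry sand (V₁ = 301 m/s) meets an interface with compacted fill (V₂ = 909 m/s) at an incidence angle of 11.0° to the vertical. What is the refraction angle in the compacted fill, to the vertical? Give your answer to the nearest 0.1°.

sin θ₁/V₁ = sin θ₂/V₂ ⇒ sin θ₂ = 909·sin 11.0°/301 = 909·0.1908/301 = 0.5762.
θ₂ = arcsin 0.5762 = 35.19° from the normal.

35.2°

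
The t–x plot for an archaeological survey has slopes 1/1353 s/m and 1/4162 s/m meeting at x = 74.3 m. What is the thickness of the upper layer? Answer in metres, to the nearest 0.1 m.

h = (x_cross/2)·√((V₂−V₁)/(V₂+V₁)).
(V₂−V₁)/(V₂+V₁) = (4162−1353)/(4162+1353) = 0.5093; √ = 0.7137.
h = (74.3/2)·0.7137 = 26.51 m.

26.5 m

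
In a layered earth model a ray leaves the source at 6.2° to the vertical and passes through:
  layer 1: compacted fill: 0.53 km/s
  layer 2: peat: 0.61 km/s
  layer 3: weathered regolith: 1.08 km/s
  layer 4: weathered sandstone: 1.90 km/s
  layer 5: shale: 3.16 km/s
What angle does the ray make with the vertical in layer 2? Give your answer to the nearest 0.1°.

Ray parameter p = sin 6.2° / 0.53 = 2.0377e-01 s/km.
sin θ_2 = p·V_2 = 2.0377e-01 × 0.61 = 0.1243.
θ_2 = arcsin 0.1243 = 7.14°.

7.1°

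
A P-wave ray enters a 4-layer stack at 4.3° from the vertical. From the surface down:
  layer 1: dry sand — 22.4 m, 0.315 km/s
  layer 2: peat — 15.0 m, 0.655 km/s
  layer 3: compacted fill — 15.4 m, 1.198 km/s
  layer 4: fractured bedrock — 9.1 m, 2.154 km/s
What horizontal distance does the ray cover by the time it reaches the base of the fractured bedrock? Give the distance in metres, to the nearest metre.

14 m

Apply Snell's law at each interface; in layer i the horizontal offset is hᵢ·tan θᵢ.
Layer 1: θ = 4.30°; offset = 22.4·tan 4.30° = 1.684 m.
Layer 2: sin θ = 0.655·sin 4.3°/0.315 = 0.1559, θ = 8.97°; offset = 15.0·tan 8.97° = 2.368 m.
Layer 3: sin θ = 1.198·sin 4.3°/0.315 = 0.2852, θ = 16.57°; offset = 15.4·tan 16.57° = 4.582 m.
Layer 4: sin θ = 2.154·sin 4.3°/0.315 = 0.5127, θ = 30.84°; offset = 9.1·tan 30.84° = 5.434 m.
Total horizontal offset = 14.068 m.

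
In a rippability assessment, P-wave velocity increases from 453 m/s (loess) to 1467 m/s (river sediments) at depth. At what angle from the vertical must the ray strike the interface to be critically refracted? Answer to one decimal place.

18.0°

At critical incidence the refracted ray runs along the interface (θ₂ = 90°), so sin θ_c = V₁/V₂.
θ_c = arcsin(453/1467) = arcsin 0.3088 = 17.99°.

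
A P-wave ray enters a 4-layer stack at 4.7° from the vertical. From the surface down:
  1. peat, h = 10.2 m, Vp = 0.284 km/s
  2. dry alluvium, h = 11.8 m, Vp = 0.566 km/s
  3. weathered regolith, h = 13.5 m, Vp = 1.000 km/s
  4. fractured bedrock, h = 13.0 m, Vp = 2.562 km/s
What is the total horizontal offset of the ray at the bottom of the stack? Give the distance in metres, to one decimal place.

Ray parameter p = sin 4.7° / 0.284 km/s = 2.8852e-01 s/km.
Layer 1: θ = 4.70°; offset = 10.2·tan 4.70° = 0.839 m.
Layer 2: sin θ = p·0.566 = 0.1633 → θ = 9.40°; offset = 11.8·tan 9.40° = 1.953 m.
Layer 3: sin θ = p·1.000 = 0.2885 → θ = 16.77°; offset = 13.5·tan 16.77° = 4.068 m.
Layer 4: sin θ = p·2.562 = 0.7392 → θ = 47.66°; offset = 13.0·tan 47.66° = 14.267 m.
Total horizontal offset = 21.127 m.

21.1 m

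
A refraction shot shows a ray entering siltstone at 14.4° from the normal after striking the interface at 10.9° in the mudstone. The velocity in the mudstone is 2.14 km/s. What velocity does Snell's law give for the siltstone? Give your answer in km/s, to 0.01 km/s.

2.81 km/s

Snell's law: sin 10.9°/V₁ = sin 14.4°/V₂.
V₂ = V₁·sin 14.4°/sin 10.9° = 2.14 × 1.3152 = 2.81 km/s.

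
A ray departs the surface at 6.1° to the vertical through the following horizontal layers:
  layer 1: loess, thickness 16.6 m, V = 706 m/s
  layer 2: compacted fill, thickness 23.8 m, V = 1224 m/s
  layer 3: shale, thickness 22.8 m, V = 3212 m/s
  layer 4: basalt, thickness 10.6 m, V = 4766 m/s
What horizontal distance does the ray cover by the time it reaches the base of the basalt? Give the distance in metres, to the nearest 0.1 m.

29.7 m

Ray parameter p = sin 6.1° / 706 m/s = 1.5052e-04 s/m.
Layer 1: θ = 6.10°; offset = 16.6·tan 6.10° = 1.774 m.
Layer 2: sin θ = p·1224 = 0.1842 → θ = 10.62°; offset = 23.8·tan 10.62° = 4.461 m.
Layer 3: sin θ = p·3212 = 0.4835 → θ = 28.91°; offset = 22.8·tan 28.91° = 12.592 m.
Layer 4: sin θ = p·4766 = 0.7174 → θ = 45.84°; offset = 10.6·tan 45.84° = 10.914 m.
Σ offsets = 29.742 m.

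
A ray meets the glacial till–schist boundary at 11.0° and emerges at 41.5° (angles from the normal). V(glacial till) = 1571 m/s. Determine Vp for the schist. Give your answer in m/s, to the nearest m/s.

5456 m/s

Snell's law: sin 11.0°/V₁ = sin 41.5°/V₂.
V₂ = V₁·sin 41.5°/sin 11.0° = 1571 × 3.4727 = 5455.59 m/s.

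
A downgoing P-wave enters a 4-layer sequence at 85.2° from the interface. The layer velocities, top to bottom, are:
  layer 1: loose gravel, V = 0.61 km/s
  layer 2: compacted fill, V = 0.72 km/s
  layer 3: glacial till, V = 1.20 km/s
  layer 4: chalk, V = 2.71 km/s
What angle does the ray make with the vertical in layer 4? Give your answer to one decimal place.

21.8°

From the normal: θ₁ = 90° − 85.2° = 4.8°.
Snell's law across each interface conserves sin θ / V, so sin θ_4 = V_4·sin θ₁/V₁.
sin θ_4 = 2.71 × sin 4.8° / 0.61 = 0.3717.
θ_4 = arcsin 0.3717 = 21.82°.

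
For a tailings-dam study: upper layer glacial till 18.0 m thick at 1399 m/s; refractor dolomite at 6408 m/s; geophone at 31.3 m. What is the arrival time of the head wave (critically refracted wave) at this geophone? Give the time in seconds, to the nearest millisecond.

θ_c = arcsin(V₁/V₂) = arcsin(1399/6408) = 12.61°, cos θ_c = 0.9759.
Intercept time tᵢ = 2h cos θ_c / V₁ = 2·18.0·0.9759/1399 = 0.02511 s.
t = x/V₂ + tᵢ = 31.3/6408 + 0.02511 = 0.03000 s.

0.030 s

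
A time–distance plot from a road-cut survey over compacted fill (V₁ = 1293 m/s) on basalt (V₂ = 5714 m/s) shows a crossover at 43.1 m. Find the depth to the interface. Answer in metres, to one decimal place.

x_cross = 2h·√((V₂+V₁)/(V₂−V₁)) → h = x_cross / (2·√((V₂+V₁)/(V₂−V₁))).
√((V₂+V₁)/(V₂−V₁)) = √((5714+1293)/(5714−1293)) = 1.2589.
h = 43.1 / (2·1.2589) = 17.12 m.

17.1 m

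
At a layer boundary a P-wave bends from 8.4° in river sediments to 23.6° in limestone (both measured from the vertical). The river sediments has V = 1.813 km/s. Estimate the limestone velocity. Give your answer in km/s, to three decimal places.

sin 8.4° = 0.1461; sin 23.6° = 0.4003.
V₂ = V₁·(sin θ₂/sin θ₁) = 1.813·(0.4003/0.1461) = 4.969 km/s.

4.969 km/s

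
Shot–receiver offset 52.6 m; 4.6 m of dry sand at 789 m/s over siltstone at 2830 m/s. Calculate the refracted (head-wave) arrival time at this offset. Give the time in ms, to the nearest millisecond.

θ_c = arcsin(V₁/V₂) = arcsin(789/2830) = 16.19°, cos θ_c = 0.9603.
Intercept time tᵢ = 2h cos θ_c / V₁ = 2·4.6·0.9603/789 = 0.01120 s.
t = x/V₂ + tᵢ = 52.6/2830 + 0.01120 = 0.02978 s.

30 ms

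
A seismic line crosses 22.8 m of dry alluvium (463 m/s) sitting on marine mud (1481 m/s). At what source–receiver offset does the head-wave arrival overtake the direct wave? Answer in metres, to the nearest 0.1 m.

63.0 m

θ_c = arcsin(463/1481) = 18.22°, so cos θ_c = 0.9499 and tᵢ = 2h cos θ_c/V₁ = 0.0936 s.
At crossover x/V₁ = x/V₂ + tᵢ ⇒ x = tᵢ/(1/V₁ − 1/V₂) = 0.09355/(2.1598e-03 − 6.7522e-04) = 63.01 m.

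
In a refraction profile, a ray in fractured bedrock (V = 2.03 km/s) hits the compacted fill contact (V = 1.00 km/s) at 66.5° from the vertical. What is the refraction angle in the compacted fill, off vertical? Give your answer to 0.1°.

Snell's law: sin θ₂ = (V₂/V₁)·sin θ₁ = (1.00/2.03)·sin 66.5° = 0.4518.
θ₂ = sin⁻¹(0.4518) = 26.86° (from vertical).

26.9°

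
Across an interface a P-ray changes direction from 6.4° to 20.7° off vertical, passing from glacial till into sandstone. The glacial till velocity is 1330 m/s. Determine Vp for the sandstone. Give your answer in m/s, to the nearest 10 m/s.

4220 m/s

Snell's law: sin 6.4°/V₁ = sin 20.7°/V₂.
V₂ = V₁·sin 20.7°/sin 6.4° = 1330 × 3.1711 = 4217.51 m/s.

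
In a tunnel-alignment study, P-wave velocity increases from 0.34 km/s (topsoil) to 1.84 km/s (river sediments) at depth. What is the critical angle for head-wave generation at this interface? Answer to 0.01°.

At critical incidence the refracted ray runs along the interface (θ₂ = 90°), so sin θ_c = V₁/V₂.
θ_c = arcsin(0.34/1.84) = arcsin 0.1848 = 10.65°.

10.65°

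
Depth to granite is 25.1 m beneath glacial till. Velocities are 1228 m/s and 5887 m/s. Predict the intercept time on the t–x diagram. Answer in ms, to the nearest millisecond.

40 ms

θ_c = arcsin(V₁/V₂) = arcsin(1228/5887) = 12.04°; cos θ_c = 0.9780.
tᵢ = 2h·cos θ_c / V₁ = 2·25.1·0.9780 / 1228 = 0.03998 s.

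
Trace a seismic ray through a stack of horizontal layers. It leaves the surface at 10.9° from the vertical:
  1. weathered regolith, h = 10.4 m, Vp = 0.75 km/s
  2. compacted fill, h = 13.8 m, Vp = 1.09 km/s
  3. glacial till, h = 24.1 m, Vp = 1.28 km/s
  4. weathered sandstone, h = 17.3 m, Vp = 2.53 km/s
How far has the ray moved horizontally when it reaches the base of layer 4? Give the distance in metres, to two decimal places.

28.49 m

p = sin θ₁/V₁ = sin 10.9°/0.75 = 2.5213e-01 s/km is conserved through the stack.
Layer 1: θ = 10.90°; offset = 10.4·tan 10.90° = 2.0027 m.
Layer 2: sin θ = p·1.09 = 0.2748 → θ = 15.95°; offset = 13.8·tan 15.95° = 3.9444 m.
Layer 3: sin θ = p·1.28 = 0.3227 → θ = 18.83°; offset = 24.1·tan 18.83° = 8.2173 m.
Layer 4: sin θ = p·2.53 = 0.6379 → θ = 39.63°; offset = 17.3·tan 39.63° = 14.3291 m.
Summing the layer offsets gives 28.4935 m.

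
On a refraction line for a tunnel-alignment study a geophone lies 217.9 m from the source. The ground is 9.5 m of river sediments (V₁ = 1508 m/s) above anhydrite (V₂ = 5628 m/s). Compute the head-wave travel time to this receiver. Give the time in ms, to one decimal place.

t = x/V₂ + 2h·√(V₂²−V₁²)/(V₁V₂).
√(V₂²−V₁²) = √(5628²−1508²) = 5422.2 m/s; delay term = 2·9.5·5422.2/(1508·5628) = 0.01214 s.
t = 217.9/5628 + 0.01214 = 0.05086 s.

50.9 ms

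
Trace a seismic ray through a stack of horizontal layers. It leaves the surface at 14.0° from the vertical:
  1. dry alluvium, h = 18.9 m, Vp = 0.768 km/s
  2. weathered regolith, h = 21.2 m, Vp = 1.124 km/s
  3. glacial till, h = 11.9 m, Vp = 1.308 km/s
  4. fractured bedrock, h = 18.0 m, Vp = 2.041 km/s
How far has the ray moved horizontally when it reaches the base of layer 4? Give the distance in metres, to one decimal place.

Apply Snell's law at each interface; in layer i the horizontal offset is hᵢ·tan θᵢ.
Layer 1: θ = 14.00°; offset = 18.9·tan 14.00° = 4.712 m.
Layer 2: sin θ = 1.124·sin 14.0°/0.768 = 0.3541, θ = 20.74°; offset = 21.2·tan 20.74° = 8.026 m.
Layer 3: sin θ = 1.308·sin 14.0°/0.768 = 0.4120, θ = 24.33°; offset = 11.9·tan 24.33° = 5.381 m.
Layer 4: sin θ = 2.041·sin 14.0°/0.768 = 0.6429, θ = 40.01°; offset = 18.0·tan 40.01° = 15.109 m.
Total horizontal offset = 33.228 m.

33.2 m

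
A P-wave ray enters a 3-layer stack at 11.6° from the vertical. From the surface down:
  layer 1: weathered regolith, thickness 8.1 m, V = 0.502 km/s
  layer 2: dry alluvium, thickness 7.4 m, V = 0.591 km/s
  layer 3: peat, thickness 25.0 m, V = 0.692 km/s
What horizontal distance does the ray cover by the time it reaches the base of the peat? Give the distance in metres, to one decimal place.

Ray parameter p = sin 11.6° / 0.502 km/s = 4.0055e-01 s/km.
Layer 1: θ = 11.60°; offset = 8.1·tan 11.60° = 1.663 m.
Layer 2: sin θ = p·0.591 = 0.2367 → θ = 13.69°; offset = 7.4·tan 13.69° = 1.803 m.
Layer 3: sin θ = p·0.692 = 0.2772 → θ = 16.09°; offset = 25.0·tan 16.09° = 7.212 m.
Σ offsets = 10.678 m.

10.7 m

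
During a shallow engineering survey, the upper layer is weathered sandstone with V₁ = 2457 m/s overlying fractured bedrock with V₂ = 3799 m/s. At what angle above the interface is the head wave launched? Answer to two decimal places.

At critical incidence the refracted ray runs along the interface (θ₂ = 90°), so sin θ_c = V₁/V₂.
θ_c = arcsin(2457/3799) = arcsin 0.6467 = 40.30°.
Measured from the interface: 90° − 40.30° = 49.70°.

49.70°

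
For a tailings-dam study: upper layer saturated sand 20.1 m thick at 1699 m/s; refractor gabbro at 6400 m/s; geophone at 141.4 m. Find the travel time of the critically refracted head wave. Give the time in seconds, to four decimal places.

θ_c = arcsin(V₁/V₂) = arcsin(1699/6400) = 15.39°, cos θ_c = 0.9641.
Intercept time tᵢ = 2h cos θ_c / V₁ = 2·20.1·0.9641/1699 = 0.02281 s.
t = x/V₂ + tᵢ = 141.4/6400 + 0.02281 = 0.04491 s.

0.0449 s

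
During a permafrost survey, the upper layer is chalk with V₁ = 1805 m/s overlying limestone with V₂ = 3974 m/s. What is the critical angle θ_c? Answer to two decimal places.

Critical incidence: sin θ_c = V₁/V₂ = 1805/3974 = 0.4542.
θ_c = arcsin 0.4542 = 27.01°.

27.01°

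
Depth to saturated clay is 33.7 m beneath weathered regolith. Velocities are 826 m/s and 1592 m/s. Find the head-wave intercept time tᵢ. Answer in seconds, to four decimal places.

0.0698 s

tᵢ = 2h·√(V₂²−V₁²)/(V₁V₂).
√(V₂²−V₁²) = √(1592²−826²) = 1361.0 m/s.
tᵢ = 2·33.7·1361.0/(826·1592) = 0.06976 s.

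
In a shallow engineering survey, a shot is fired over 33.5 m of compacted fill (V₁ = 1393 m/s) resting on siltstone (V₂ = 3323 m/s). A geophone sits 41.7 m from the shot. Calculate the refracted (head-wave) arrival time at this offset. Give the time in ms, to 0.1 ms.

56.2 ms

θ_c = arcsin(V₁/V₂) = arcsin(1393/3323) = 24.78°, cos θ_c = 0.9079.
Intercept time tᵢ = 2h cos θ_c / V₁ = 2·33.5·0.9079/1393 = 0.04367 s.
t = x/V₂ + tᵢ = 41.7/3323 + 0.04367 = 0.05622 s.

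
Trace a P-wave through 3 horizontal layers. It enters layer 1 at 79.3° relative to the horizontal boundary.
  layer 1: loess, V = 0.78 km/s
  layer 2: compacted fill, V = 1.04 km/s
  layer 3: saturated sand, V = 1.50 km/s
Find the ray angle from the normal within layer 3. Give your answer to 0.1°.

From the normal: θ₁ = 90° − 79.3° = 10.7°.
Ray parameter p = sin 10.7° / 0.78 = 2.3803e-01 s/km.
sin θ_3 = p·V_3 = 2.3803e-01 × 1.50 = 0.3571.
θ_3 = 20.92° from the vertical.

20.9°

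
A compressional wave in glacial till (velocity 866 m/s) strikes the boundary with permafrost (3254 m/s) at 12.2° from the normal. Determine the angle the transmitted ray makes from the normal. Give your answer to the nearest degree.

53°

Snell's law: sin θ₂ = (V₂/V₁)·sin θ₁ = (3254/866)·sin 12.2° = 0.7941.
θ₂ = sin⁻¹(0.7941) = 52.57° (from vertical).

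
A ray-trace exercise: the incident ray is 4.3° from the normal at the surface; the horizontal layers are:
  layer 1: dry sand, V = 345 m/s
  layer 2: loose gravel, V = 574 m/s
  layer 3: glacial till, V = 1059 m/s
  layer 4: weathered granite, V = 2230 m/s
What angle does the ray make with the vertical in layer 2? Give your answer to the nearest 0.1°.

7.2°

Ray parameter p = sin 4.3° / 345 = 2.1733e-04 s/m.
sin θ_2 = p·V_2 = 2.1733e-04 × 574 = 0.1247.
θ_2 = 7.17° from the vertical.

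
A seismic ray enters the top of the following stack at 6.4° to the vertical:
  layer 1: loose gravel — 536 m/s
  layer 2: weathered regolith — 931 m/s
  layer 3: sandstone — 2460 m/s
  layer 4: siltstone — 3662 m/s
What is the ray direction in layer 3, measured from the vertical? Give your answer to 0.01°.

30.77°

Snell's law across each interface conserves sin θ / V, so sin θ_3 = V_3·sin θ₁/V₁.
sin θ_3 = 2460 × sin 6.4° / 536 = 0.5116.
θ_3 = 30.77° from the vertical.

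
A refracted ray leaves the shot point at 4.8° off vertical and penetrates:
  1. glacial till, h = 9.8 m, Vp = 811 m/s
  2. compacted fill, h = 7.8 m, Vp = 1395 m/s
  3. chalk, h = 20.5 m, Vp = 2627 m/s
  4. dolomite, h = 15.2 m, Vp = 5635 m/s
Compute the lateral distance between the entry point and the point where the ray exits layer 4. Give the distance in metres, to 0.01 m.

Apply Snell's law at each interface; in layer i the horizontal offset is hᵢ·tan θᵢ.
Layer 1: θ = 4.80°; offset = 9.8·tan 4.80° = 0.8229 m.
Layer 2: sin θ = 1395·sin 4.8°/811 = 0.1439, θ = 8.28°; offset = 7.8·tan 8.28° = 1.1345 m.
Layer 3: sin θ = 2627·sin 4.8°/811 = 0.2711, θ = 15.73°; offset = 20.5·tan 15.73° = 5.7726 m.
Layer 4: sin θ = 5635·sin 4.8°/811 = 0.5814, θ = 35.55°; offset = 15.2·tan 35.55° = 10.8620 m.
Total horizontal offset = 18.5921 m.

18.59 m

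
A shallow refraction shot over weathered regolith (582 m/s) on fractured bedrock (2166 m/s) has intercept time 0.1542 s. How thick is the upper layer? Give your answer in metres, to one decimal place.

46.6 m

θ_c = arcsin(582/2166) = 15.59°; cos θ_c = 0.9632.
tᵢ = 2h cos θ_c/V₁ ⇒ h = tᵢ·V₁/(2 cos θ_c) = 0.1542·582/(2·0.9632) = 46.59 m.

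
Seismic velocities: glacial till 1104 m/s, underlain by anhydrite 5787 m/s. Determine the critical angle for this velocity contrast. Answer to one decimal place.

11.0°

At critical incidence the refracted ray runs along the interface (θ₂ = 90°), so sin θ_c = V₁/V₂.
θ_c = arcsin(1104/5787) = arcsin 0.1908 = 11.00°.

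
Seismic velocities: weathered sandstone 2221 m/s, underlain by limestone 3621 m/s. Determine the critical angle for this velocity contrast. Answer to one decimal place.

At critical incidence the refracted ray runs along the interface (θ₂ = 90°), so sin θ_c = V₁/V₂.
θ_c = arcsin(2221/3621) = arcsin 0.6134 = 37.83°.

37.8°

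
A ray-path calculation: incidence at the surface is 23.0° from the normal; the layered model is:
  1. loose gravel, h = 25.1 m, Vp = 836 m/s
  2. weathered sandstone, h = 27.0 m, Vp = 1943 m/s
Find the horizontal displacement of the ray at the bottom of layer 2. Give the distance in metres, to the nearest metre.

Apply Snell's law at each interface; in layer i the horizontal offset is hᵢ·tan θᵢ.
Layer 1: θ = 23.00°; offset = 25.1·tan 23.00° = 10.654 m.
Layer 2: sin θ = 1943·sin 23.0°/836 = 0.9081, θ = 65.25°; offset = 27.0·tan 65.25° = 58.560 m.
Σ offsets = 69.214 m.

69 m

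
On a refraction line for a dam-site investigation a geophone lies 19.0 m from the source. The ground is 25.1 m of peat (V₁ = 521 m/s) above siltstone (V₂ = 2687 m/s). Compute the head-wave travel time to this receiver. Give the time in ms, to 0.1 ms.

101.6 ms

t = x/V₂ + 2h·√(V₂²−V₁²)/(V₁V₂).
√(V₂²−V₁²) = √(2687²−521²) = 2636.0 m/s; delay term = 2·25.1·2636.0/(521·2687) = 0.09452 s.
t = 19.0/2687 + 0.09452 = 0.10160 s.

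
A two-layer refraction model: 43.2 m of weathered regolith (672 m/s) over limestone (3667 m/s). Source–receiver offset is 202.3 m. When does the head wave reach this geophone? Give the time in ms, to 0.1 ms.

t = x/V₂ + 2h·√(V₂²−V₁²)/(V₁V₂).
√(V₂²−V₁²) = √(3667²−672²) = 3604.9 m/s; delay term = 2·43.2·3604.9/(672·3667) = 0.12639 s.
t = 202.3/3667 + 0.12639 = 0.18156 s.

181.6 ms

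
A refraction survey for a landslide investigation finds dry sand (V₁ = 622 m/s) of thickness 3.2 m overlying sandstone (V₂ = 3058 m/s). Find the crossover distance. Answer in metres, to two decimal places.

7.87 m

θ_c = arcsin(622/3058) = 11.74°, so cos θ_c = 0.9791 and tᵢ = 2h cos θ_c/V₁ = 0.0101 s.
At crossover x/V₁ = x/V₂ + tᵢ ⇒ x = tᵢ/(1/V₁ − 1/V₂) = 0.01007/(1.6077e-03 − 3.2701e-04) = 7.87 m.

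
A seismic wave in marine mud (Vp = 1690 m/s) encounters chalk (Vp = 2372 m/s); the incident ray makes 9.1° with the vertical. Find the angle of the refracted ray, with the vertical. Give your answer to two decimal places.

Snell's law: sin θ₂ = (V₂/V₁)·sin θ₁ = (2372/1690)·sin 9.1° = 0.2220.
θ₂ = sin⁻¹(0.2220) = 12.83° (from vertical).

12.83°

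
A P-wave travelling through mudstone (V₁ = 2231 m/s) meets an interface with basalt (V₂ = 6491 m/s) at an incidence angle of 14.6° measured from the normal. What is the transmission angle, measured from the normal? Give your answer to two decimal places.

47.17°

sin θ₁/V₁ = sin θ₂/V₂ ⇒ sin θ₂ = 6491·sin 14.6°/2231 = 6491·0.2521/2231 = 0.7334.
θ₂ = arcsin 0.7334 = 47.17° from the normal.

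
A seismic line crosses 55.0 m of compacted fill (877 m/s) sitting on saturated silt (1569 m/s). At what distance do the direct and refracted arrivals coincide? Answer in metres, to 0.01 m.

θ_c = arcsin(877/1569) = 33.98°, so cos θ_c = 0.8292 and tᵢ = 2h cos θ_c/V₁ = 0.1040 s.
At crossover x/V₁ = x/V₂ + tᵢ ⇒ x = tᵢ/(1/V₁ − 1/V₂) = 0.10400/(1.1403e-03 − 6.3735e-04) = 206.81 m.

206.81 m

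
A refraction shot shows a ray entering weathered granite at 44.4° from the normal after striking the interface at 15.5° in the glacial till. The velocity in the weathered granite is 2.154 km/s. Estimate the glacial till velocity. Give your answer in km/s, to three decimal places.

Snell's law: sin 15.5°/V₁ = sin 44.4°/V₂.
V₁ = V₂·sin 15.5°/sin 44.4° = 2.154 × 0.3820 = 0.823 km/s.

0.823 km/s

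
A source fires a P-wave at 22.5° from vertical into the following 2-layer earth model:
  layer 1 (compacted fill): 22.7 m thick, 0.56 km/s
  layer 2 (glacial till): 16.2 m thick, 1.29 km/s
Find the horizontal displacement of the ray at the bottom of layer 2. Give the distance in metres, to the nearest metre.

Apply Snell's law at each interface; in layer i the horizontal offset is hᵢ·tan θᵢ.
Layer 1: θ = 22.50°; offset = 22.7·tan 22.50° = 9.403 m.
Layer 2: sin θ = 1.29·sin 22.5°/0.56 = 0.8815, θ = 61.83°; offset = 16.2·tan 61.83° = 30.249 m.
Summing the layer offsets gives 39.652 m.

40 m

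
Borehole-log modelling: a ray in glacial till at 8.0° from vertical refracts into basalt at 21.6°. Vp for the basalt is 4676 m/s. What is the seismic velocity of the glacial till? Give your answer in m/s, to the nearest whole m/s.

sin 8.0° = 0.1392; sin 21.6° = 0.3681.
V₁ = V₂·(sin θ₁/sin θ₂) = 4676·(0.1392/0.3681) = 1767.81 m/s.

1768 m/s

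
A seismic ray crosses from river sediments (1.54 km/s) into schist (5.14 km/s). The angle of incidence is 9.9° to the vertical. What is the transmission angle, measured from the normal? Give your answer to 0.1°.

35.0°

Snell's law: sin θ₂ = (V₂/V₁)·sin θ₁ = (5.14/1.54)·sin 9.9° = 0.5738.
θ₂ = sin⁻¹(0.5738) = 35.02° (from vertical).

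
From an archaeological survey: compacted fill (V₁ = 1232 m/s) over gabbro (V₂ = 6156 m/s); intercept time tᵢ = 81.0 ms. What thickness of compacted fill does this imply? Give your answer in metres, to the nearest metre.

51 m

h = tᵢ·V₁·V₂ / (2·√(V₂²−V₁²)).
√(V₂²−V₁²) = √(6156² − 1232²) = 6031.5 m/s.
h = 0.081 s × 1232 × 6156 / (2 × 6031.5) = 50.93 m.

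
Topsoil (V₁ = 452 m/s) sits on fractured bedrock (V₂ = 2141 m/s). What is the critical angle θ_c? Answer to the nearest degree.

12°

Critical incidence: sin θ_c = V₁/V₂ = 452/2141 = 0.2111.
θ_c = arcsin 0.2111 = 12.19°.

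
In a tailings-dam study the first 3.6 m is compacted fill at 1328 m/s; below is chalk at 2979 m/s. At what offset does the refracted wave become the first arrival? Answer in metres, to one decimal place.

11.6 m

x_cross = 2h·√((V₂+V₁)/(V₂−V₁)).
(V₂+V₁)/(V₂−V₁) = (2979+1328)/(2979−1328) = 2.6087; √ = 1.6152.
x_cross = 2·3.6·1.6152 = 11.63 m.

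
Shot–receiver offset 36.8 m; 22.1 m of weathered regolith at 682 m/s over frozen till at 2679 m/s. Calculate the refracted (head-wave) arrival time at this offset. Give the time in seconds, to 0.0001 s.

0.0764 s

θ_c = arcsin(V₁/V₂) = arcsin(682/2679) = 14.75°, cos θ_c = 0.9671.
Intercept time tᵢ = 2h cos θ_c / V₁ = 2·22.1·0.9671/682 = 0.06267 s.
t = x/V₂ + tᵢ = 36.8/2679 + 0.06267 = 0.07641 s.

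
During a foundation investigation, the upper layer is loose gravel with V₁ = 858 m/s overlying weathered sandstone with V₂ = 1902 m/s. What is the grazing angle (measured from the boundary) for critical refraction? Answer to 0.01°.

63.19°

At critical incidence the refracted ray runs along the interface (θ₂ = 90°), so sin θ_c = V₁/V₂.
θ_c = arcsin(858/1902) = arcsin 0.4511 = 26.81°.
Measured from the interface: 90° − 26.81° = 63.19°.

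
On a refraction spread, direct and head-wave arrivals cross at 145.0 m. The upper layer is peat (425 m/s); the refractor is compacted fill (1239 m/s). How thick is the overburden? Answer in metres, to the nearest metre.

h = (x_cross/2)·√((V₂−V₁)/(V₂+V₁)).
(V₂−V₁)/(V₂+V₁) = (1239−425)/(1239+425) = 0.4892; √ = 0.6994.
h = (145.0/2)·0.6994 = 50.71 m.

51 m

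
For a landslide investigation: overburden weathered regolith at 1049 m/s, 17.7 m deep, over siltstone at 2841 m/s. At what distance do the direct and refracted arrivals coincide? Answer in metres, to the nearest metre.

θ_c = arcsin(1049/2841) = 21.67°, so cos θ_c = 0.9293 and tᵢ = 2h cos θ_c/V₁ = 0.0314 s.
At crossover x/V₁ = x/V₂ + tᵢ ⇒ x = tᵢ/(1/V₁ − 1/V₂) = 0.03136/(9.5329e-04 − 3.5199e-04) = 52.16 m.

52 m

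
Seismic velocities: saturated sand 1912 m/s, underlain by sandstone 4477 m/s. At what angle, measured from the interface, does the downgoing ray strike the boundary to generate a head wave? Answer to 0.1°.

64.7°

Critical incidence: sin θ_c = V₁/V₂ = 1912/4477 = 0.4271.
θ_c = arcsin 0.4271 = 25.28°.
Measured from the interface: 90° − 25.28° = 64.72°.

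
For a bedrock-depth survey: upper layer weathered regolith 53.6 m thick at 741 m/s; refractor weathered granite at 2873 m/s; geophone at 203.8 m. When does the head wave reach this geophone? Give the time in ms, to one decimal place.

210.7 ms

t = x/V₂ + 2h·√(V₂²−V₁²)/(V₁V₂).
√(V₂²−V₁²) = √(2873²−741²) = 2775.8 m/s; delay term = 2·53.6·2775.8/(741·2873) = 0.13977 s.
t = 203.8/2873 + 0.13977 = 0.21071 s.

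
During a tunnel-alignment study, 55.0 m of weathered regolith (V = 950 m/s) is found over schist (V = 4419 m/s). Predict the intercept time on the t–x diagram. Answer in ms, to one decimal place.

θ_c = arcsin(V₁/V₂) = arcsin(950/4419) = 12.41°; cos θ_c = 0.9766.
tᵢ = 2h·cos θ_c / V₁ = 2·55.0·0.9766 / 950 = 0.11308 s.

113.1 ms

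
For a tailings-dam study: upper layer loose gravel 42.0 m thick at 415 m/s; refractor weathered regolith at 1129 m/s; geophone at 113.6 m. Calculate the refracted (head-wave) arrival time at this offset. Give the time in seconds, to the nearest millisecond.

θ_c = arcsin(V₁/V₂) = arcsin(415/1129) = 21.57°, cos θ_c = 0.9300.
Intercept time tᵢ = 2h cos θ_c / V₁ = 2·42.0·0.9300/415 = 0.18824 s.
t = x/V₂ + tᵢ = 113.6/1129 + 0.18824 = 0.28886 s.

0.289 s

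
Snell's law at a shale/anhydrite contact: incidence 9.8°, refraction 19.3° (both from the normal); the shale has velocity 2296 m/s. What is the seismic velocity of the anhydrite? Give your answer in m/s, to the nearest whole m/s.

4458 m/s

sin 9.8° = 0.1702; sin 19.3° = 0.3305.
V₂ = V₁·(sin θ₂/sin θ₁) = 2296·(0.3305/0.1702) = 4458.39 m/s.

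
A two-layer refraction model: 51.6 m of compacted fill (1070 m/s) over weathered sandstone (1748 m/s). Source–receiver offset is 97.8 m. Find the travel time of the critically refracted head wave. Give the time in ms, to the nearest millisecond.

θ_c = arcsin(V₁/V₂) = arcsin(1070/1748) = 37.74°, cos θ_c = 0.7908.
Intercept time tᵢ = 2h cos θ_c / V₁ = 2·51.6·0.7908/1070 = 0.07627 s.
t = x/V₂ + tᵢ = 97.8/1748 + 0.07627 = 0.13222 s.

132 ms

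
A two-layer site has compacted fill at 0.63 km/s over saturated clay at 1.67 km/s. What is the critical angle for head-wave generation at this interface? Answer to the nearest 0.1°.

At critical incidence the refracted ray runs along the interface (θ₂ = 90°), so sin θ_c = V₁/V₂.
θ_c = arcsin(0.63/1.67) = arcsin 0.3772 = 22.16°.

22.2°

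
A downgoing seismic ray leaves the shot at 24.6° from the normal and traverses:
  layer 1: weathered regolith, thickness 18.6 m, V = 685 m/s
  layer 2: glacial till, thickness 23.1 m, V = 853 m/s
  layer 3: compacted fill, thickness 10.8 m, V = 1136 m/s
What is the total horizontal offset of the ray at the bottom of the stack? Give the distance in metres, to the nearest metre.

p = sin θ₁/V₁ = sin 24.6°/685 = 6.0771e-04 s/m is conserved through the stack.
Layer 1: θ = 24.60°; offset = 18.6·tan 24.60° = 8.516 m.
Layer 2: sin θ = p·853 = 0.5184 → θ = 31.22°; offset = 23.1·tan 31.22° = 14.003 m.
Layer 3: sin θ = p·1136 = 0.6904 → θ = 43.66°; offset = 10.8·tan 43.66° = 10.306 m.
Summing the layer offsets gives 32.824 m.

33 m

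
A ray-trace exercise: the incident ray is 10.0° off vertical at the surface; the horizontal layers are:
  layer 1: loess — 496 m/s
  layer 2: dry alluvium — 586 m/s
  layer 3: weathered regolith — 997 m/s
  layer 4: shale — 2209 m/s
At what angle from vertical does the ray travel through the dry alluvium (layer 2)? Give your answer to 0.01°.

11.84°

Snell's law across each interface conserves sin θ / V, so sin θ_2 = V_2·sin θ₁/V₁.
sin θ_2 = 586 × sin 10.0° / 496 = 0.2052.
θ_2 = arcsin 0.2052 = 11.84°.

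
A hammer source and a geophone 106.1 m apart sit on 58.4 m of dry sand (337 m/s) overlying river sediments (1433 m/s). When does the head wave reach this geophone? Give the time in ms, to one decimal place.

410.9 ms

t = x/V₂ + 2h·√(V₂²−V₁²)/(V₁V₂).
√(V₂²−V₁²) = √(1433²−337²) = 1392.8 m/s; delay term = 2·58.4·1392.8/(337·1433) = 0.33687 s.
t = 106.1/1433 + 0.33687 = 0.41091 s.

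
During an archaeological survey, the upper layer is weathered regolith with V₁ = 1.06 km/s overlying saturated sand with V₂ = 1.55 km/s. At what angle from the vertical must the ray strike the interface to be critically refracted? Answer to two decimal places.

At critical incidence the refracted ray runs along the interface (θ₂ = 90°), so sin θ_c = V₁/V₂.
θ_c = arcsin(1.06/1.55) = arcsin 0.6839 = 43.15°.

43.15°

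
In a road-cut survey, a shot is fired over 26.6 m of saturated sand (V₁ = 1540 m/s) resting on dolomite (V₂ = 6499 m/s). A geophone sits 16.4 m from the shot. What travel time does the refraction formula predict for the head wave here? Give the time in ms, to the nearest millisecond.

t = x/V₂ + 2h·√(V₂²−V₁²)/(V₁V₂).
√(V₂²−V₁²) = √(6499²−1540²) = 6313.9 m/s; delay term = 2·26.6·6313.9/(1540·6499) = 0.03356 s.
t = 16.4/6499 + 0.03356 = 0.03609 s.

36 ms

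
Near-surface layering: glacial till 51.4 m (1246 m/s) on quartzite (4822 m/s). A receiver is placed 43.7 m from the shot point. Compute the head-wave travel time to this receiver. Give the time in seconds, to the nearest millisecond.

0.089 s

t = x/V₂ + 2h·√(V₂²−V₁²)/(V₁V₂).
√(V₂²−V₁²) = √(4822²−1246²) = 4658.2 m/s; delay term = 2·51.4·4658.2/(1246·4822) = 0.07970 s.
t = 43.7/4822 + 0.07970 = 0.08876 s.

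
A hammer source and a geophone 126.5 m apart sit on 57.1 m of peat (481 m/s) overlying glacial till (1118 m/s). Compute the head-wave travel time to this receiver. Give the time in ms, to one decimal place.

327.5 ms

t = x/V₂ + 2h·√(V₂²−V₁²)/(V₁V₂).
√(V₂²−V₁²) = √(1118²−481²) = 1009.2 m/s; delay term = 2·57.1·1009.2/(481·1118) = 0.21433 s.
t = 126.5/1118 + 0.21433 = 0.32747 s.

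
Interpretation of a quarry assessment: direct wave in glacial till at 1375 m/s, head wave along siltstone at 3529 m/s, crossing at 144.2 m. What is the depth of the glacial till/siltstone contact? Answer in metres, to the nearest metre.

48 m

h = (x_cross/2)·√((V₂−V₁)/(V₂+V₁)).
(V₂−V₁)/(V₂+V₁) = (3529−1375)/(3529+1375) = 0.4392; √ = 0.6627.
h = (144.2/2)·0.6627 = 47.78 m.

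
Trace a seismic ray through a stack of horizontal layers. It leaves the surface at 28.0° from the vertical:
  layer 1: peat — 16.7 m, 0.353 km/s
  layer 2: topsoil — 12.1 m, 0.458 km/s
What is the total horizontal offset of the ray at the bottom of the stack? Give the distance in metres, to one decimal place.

18.2 m

Apply Snell's law at each interface; in layer i the horizontal offset is hᵢ·tan θᵢ.
Layer 1: θ = 28.00°; offset = 16.7·tan 28.00° = 8.880 m.
Layer 2: sin θ = 0.458·sin 28.0°/0.353 = 0.6091, θ = 37.53°; offset = 12.1·tan 37.53° = 9.293 m.
Summing the layer offsets gives 18.173 m.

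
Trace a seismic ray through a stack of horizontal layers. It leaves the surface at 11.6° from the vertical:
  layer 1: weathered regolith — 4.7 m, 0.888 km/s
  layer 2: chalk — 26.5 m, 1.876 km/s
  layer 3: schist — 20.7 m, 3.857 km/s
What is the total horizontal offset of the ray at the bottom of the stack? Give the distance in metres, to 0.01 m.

50.52 m

p = sin θ₁/V₁ = sin 11.6°/0.888 = 2.2644e-01 s/km is conserved through the stack.
Layer 1: θ = 11.60°; offset = 4.7·tan 11.60° = 0.9648 m.
Layer 2: sin θ = p·1.876 = 0.4248 → θ = 25.14°; offset = 26.5·tan 25.14° = 12.4349 m.
Layer 3: sin θ = p·3.857 = 0.8734 → θ = 60.85°; offset = 20.7·tan 60.85° = 37.1193 m.
Σ offsets = 50.5191 m.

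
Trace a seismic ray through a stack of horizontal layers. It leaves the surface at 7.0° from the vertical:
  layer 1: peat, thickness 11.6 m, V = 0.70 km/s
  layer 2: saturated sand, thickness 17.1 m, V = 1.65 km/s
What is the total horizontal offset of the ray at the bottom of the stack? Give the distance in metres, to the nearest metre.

7 m

Apply Snell's law at each interface; in layer i the horizontal offset is hᵢ·tan θᵢ.
Layer 1: θ = 7.00°; offset = 11.6·tan 7.00° = 1.424 m.
Layer 2: sin θ = 1.65·sin 7.0°/0.70 = 0.2873, θ = 16.69°; offset = 17.1·tan 16.69° = 5.128 m.
Total horizontal offset = 6.553 m.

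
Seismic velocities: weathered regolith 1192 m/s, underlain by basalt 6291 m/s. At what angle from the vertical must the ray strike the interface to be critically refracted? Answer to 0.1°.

10.9°

Critical incidence: sin θ_c = V₁/V₂ = 1192/6291 = 0.1895.
θ_c = arcsin 0.1895 = 10.92°.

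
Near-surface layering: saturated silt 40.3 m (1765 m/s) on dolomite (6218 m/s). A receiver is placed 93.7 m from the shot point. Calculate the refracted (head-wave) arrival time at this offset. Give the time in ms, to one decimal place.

58.9 ms

θ_c = arcsin(V₁/V₂) = arcsin(1765/6218) = 16.49°, cos θ_c = 0.9589.
Intercept time tᵢ = 2h cos θ_c / V₁ = 2·40.3·0.9589/1765 = 0.04379 s.
t = x/V₂ + tᵢ = 93.7/6218 + 0.04379 = 0.05886 s.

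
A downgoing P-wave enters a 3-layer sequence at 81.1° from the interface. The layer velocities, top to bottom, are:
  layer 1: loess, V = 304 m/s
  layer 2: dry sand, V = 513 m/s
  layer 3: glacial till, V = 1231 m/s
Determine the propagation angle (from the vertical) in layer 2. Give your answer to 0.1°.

15.1°

From the normal: θ₁ = 90° − 81.1° = 8.9°.
Snell's law across each interface conserves sin θ / V, so sin θ_2 = V_2·sin θ₁/V₁.
sin θ_2 = 513 × sin 8.9° / 304 = 0.2611.
θ_2 = 15.13° from the vertical.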